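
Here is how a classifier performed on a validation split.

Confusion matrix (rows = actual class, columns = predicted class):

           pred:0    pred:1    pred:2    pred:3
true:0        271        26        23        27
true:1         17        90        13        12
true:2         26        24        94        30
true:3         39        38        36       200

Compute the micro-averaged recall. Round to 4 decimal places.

0.6781

Micro-averaging pools counts across classes: ΣTP=655, ΣFP=311, ΣFN=311.
Micro-recall = TP/(TP+FN) on pooled counts = 0.6781 (equals overall accuracy in single-label multiclass).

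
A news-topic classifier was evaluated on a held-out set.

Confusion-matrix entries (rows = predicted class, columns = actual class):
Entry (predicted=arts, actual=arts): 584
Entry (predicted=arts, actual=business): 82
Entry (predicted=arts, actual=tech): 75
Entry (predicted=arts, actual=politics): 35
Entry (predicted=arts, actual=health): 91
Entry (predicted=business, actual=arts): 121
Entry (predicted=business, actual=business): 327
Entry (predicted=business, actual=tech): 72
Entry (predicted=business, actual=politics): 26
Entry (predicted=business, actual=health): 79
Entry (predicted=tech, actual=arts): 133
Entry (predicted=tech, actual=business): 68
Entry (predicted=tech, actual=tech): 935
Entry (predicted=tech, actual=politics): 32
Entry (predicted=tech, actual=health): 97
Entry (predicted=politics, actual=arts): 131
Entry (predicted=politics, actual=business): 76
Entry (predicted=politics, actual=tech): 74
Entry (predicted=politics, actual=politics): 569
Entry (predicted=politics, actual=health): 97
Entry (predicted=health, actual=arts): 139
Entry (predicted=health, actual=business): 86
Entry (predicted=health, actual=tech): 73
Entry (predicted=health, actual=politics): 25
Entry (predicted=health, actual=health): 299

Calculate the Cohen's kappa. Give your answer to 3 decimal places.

Observed agreement pₒ = trace/N = 2714/4326 = 0.6274
Expected agreement pₑ = Σ (rowᵢ·colᵢ)/N² = (1108·867 + 639·625 + 1229·1265 + 687·947 + 663·622)/4326² = 0.2125
κ = (pₒ − pₑ)/(1 − pₑ) = (0.6274 − 0.2125)/(1 − 0.2125) = 0.527

0.527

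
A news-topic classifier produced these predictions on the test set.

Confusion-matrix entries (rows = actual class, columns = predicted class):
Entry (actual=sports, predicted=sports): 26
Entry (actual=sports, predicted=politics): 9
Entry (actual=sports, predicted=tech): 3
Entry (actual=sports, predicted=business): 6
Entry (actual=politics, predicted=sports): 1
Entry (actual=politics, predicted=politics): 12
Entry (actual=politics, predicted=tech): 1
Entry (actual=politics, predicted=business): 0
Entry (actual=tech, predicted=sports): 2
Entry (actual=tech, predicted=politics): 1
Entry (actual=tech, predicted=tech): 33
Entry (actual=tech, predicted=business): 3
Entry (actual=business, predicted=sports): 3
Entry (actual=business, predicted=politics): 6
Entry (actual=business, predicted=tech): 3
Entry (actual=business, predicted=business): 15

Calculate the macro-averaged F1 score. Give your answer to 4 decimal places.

Per-class F1 score (2·TP/(2·TP+FP+FN)):
  sports: TP=26, FP=1+2+3=6, FN=9+3+6=18 → 52/76 = 0.68421
  politics: TP=12, FP=9+1+6=16, FN=1+1+0=2 → 24/42 = 0.57143
  tech: TP=33, FP=3+1+3=7, FN=2+1+3=6 → 66/79 = 0.83544
  business: TP=15, FP=6+0+3=9, FN=3+6+3=12 → 30/51 = 0.58824
Macro-F1 score = mean = (0.68421 + 0.57143 + 0.83544 + 0.58824) / 4 = 0.6698

0.6698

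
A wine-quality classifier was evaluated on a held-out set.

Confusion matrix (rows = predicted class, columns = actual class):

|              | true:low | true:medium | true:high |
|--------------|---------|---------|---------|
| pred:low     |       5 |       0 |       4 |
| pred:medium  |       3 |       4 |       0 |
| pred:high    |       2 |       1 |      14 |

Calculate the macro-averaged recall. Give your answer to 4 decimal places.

0.6926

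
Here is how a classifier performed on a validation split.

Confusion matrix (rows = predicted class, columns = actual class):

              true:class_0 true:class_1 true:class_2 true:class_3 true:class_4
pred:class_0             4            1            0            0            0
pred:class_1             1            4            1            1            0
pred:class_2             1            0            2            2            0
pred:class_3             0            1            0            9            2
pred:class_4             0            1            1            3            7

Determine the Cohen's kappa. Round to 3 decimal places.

Observed agreement pₒ = trace/N = 26/41 = 0.6341
Expected agreement pₑ = Σ (rowᵢ·colᵢ)/N² = (6·5 + 7·7 + 4·5 + 15·12 + 9·12)/41² = 0.2302
κ = (pₒ − pₑ)/(1 − pₑ) = (0.6341 − 0.2302)/(1 − 0.2302) = 0.525

0.525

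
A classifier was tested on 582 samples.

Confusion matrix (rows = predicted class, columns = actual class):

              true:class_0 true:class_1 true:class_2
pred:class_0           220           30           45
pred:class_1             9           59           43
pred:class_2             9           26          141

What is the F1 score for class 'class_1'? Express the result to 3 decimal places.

0.522

Take TP from the diagonal, FP from the rest of the 'class_1' prediction marginal, FN from the rest of the 'class_1' actual marginal.
F1 score = 2·TP/(2·TP+FP+FN).
class_1: TP=59, FP=9+43=52, FN=30+26=56 → 118/226 = 0.5221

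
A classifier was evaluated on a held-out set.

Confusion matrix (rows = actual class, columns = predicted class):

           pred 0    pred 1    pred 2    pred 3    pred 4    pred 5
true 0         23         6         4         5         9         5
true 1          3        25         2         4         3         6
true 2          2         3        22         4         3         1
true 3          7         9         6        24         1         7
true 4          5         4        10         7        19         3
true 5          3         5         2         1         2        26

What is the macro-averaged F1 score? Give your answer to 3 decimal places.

0.514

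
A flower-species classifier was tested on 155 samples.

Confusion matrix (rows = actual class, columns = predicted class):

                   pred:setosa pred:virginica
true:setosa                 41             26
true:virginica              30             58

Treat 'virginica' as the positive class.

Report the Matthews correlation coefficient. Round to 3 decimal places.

MCC = (TP·TN − FP·FN) / √((TP+FP)(TP+FN)(TN+FP)(TN+FN))
Numerator = 58·41 − 26·30 = 1598
Denominator = √(84·88·67·71) = √35163744 = 5929.9025
MCC = 1598 / 5929.9025 = 0.269

0.269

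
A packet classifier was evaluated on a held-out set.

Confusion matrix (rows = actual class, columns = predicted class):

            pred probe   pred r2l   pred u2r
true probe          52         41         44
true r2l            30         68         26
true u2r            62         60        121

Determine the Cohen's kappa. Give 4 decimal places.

0.2059

Observed agreement pₒ = trace/N = 241/504 = 0.47817
Expected agreement pₑ = Σ (rowᵢ·colᵢ)/N² = (137·144 + 124·169 + 243·191)/504² = 0.34288
κ = (pₒ − pₑ)/(1 − pₑ) = (0.47817 − 0.34288)/(1 − 0.34288) = 0.2059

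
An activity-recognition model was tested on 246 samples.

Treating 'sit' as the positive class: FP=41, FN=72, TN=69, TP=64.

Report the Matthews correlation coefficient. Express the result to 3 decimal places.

0.098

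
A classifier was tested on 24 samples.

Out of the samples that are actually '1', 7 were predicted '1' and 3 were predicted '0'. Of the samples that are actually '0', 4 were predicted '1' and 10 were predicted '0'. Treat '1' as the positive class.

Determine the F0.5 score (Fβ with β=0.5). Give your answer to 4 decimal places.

Fβ = (1+β²)·TP / ((1+β²)·TP + β²·FN + FP), with β²=1/4
= 1.25·7 / (1.25·7 + 0.25·3 + 4) = 0.6481

0.6481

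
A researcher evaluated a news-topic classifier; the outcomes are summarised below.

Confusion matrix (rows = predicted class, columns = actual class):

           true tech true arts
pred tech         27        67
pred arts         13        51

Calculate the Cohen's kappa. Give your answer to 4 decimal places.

Observed agreement pₒ = trace/N = 78/158 = 0.49367
Expected agreement pₑ = Σ (rowᵢ·colᵢ)/N² = (40·94 + 118·64)/158² = 0.45313
κ = (pₒ − pₑ)/(1 − pₑ) = (0.49367 − 0.45313)/(1 − 0.45313) = 0.0741

0.0741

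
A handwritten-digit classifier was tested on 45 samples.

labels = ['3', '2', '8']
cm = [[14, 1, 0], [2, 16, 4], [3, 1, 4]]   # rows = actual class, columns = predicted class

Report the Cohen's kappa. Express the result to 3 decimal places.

0.613

Observed agreement pₒ = trace/N = 34/45 = 0.7556
Expected agreement pₑ = Σ (rowᵢ·colᵢ)/N² = (15·19 + 22·18 + 8·8)/45² = 0.3679
κ = (pₒ − pₑ)/(1 − pₑ) = (0.7556 − 0.3679)/(1 − 0.3679) = 0.613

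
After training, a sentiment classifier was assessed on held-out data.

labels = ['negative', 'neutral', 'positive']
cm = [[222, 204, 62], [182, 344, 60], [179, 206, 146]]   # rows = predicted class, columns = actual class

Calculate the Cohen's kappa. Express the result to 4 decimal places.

Observed agreement pₒ = trace/N = 712/1605 = 0.44361
Expected agreement pₑ = Σ (rowᵢ·colᵢ)/N² = (583·488 + 754·586 + 268·531)/1605² = 0.33721
κ = (pₒ − pₑ)/(1 − pₑ) = (0.44361 − 0.33721)/(1 − 0.33721) = 0.1605

0.1605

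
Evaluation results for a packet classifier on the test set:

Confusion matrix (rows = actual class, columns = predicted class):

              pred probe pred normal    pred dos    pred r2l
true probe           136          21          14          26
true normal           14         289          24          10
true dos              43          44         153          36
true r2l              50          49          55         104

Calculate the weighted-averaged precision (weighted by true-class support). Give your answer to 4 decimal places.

Per-class precision (TP/(TP+FP)):
  probe: TP=136, FP=14+43+50=107 → 136/243 = 0.55967
  normal: TP=289, FP=21+44+49=114 → 289/403 = 0.71712
  dos: TP=153, FP=14+24+55=93 → 153/246 = 0.62195
  r2l: TP=104, FP=26+10+36=72 → 104/176 = 0.59091
Weighted-precision = Σ (supportᵢ/N)·precisionᵢ with N=1068: (197/1068)·0.55967 + (337/1068)·0.71712 + (276/1068)·0.62195 + (258/1068)·0.59091 = 0.6330

0.6330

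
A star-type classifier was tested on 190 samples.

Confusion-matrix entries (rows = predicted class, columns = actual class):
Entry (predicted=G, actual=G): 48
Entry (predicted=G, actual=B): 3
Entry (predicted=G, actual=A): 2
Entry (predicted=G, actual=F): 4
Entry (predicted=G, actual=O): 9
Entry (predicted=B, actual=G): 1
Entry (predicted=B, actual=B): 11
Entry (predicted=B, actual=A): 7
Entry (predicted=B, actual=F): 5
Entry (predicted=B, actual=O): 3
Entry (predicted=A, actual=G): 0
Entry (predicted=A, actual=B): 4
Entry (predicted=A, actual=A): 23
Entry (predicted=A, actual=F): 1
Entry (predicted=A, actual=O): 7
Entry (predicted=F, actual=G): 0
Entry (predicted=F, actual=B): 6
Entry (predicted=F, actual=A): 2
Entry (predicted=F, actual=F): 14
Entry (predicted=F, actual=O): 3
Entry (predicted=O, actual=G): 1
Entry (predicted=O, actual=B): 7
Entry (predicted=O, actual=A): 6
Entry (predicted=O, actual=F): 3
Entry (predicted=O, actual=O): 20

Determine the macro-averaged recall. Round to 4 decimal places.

0.5769

Per-class recall (TP/(TP+FN)):
  G: TP=48, FN=1+0+0+1=2 → 48/50 = 0.96000
  B: TP=11, FN=3+4+6+7=20 → 11/31 = 0.35484
  A: TP=23, FN=2+7+2+6=17 → 23/40 = 0.57500
  F: TP=14, FN=4+5+1+3=13 → 14/27 = 0.51852
  O: TP=20, FN=9+3+7+3=22 → 20/42 = 0.47619
Macro-recall = mean = (0.96000 + 0.35484 + 0.57500 + 0.51852 + 0.47619) / 5 = 0.5769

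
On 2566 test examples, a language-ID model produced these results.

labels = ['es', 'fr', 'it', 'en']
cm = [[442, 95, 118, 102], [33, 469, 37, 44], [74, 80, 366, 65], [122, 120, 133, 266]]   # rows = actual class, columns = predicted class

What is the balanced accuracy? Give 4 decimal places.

Balanced accuracy = mean of per-class recall.
  es: recall = 442/757 = 0.58388
  fr: recall = 469/583 = 0.80446
  it: recall = 366/585 = 0.62564
  en: recall = 266/641 = 0.41498
Mean = (0.58388 + 0.80446 + 0.62564 + 0.41498) / 4 = 0.6072

0.6072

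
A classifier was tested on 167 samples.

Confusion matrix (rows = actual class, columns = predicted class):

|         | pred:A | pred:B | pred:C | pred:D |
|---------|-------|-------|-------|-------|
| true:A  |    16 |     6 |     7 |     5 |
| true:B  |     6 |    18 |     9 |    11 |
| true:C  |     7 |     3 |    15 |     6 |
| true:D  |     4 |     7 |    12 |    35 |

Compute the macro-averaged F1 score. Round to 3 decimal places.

0.488

Per-class F1 score (2·TP/(2·TP+FP+FN)):
  A: TP=16, FP=6+7+4=17, FN=6+7+5=18 → 32/67 = 0.4776
  B: TP=18, FP=6+3+7=16, FN=6+9+11=26 → 36/78 = 0.4615
  C: TP=15, FP=7+9+12=28, FN=7+3+6=16 → 30/74 = 0.4054
  D: TP=35, FP=5+11+6=22, FN=4+7+12=23 → 70/115 = 0.6087
Macro-F1 score = mean = (0.4776 + 0.4615 + 0.4054 + 0.6087) / 4 = 0.488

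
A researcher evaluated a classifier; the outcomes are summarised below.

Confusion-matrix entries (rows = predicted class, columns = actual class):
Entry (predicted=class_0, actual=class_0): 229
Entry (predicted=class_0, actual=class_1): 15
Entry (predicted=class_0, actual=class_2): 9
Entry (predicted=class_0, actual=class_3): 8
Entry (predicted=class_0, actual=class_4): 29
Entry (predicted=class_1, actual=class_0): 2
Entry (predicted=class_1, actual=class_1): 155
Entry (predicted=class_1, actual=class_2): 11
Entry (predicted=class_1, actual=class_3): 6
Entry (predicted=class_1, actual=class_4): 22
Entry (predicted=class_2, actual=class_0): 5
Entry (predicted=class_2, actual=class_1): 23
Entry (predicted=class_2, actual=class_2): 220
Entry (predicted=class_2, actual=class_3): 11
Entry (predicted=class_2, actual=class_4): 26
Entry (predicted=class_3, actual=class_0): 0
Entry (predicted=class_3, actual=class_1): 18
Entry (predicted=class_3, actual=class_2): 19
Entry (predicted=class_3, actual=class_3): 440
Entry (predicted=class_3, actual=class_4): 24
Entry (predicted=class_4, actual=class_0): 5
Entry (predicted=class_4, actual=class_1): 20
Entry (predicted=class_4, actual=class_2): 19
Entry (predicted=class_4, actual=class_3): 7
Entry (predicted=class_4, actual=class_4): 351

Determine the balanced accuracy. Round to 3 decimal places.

Balanced accuracy = mean of per-class recall.
  class_0: recall = 229/241 = 0.9502
  class_1: recall = 155/231 = 0.6710
  class_2: recall = 220/278 = 0.7914
  class_3: recall = 440/472 = 0.9322
  class_4: recall = 351/452 = 0.7765
Mean = (0.9502 + 0.6710 + 0.7914 + 0.9322 + 0.7765) / 5 = 0.824

0.824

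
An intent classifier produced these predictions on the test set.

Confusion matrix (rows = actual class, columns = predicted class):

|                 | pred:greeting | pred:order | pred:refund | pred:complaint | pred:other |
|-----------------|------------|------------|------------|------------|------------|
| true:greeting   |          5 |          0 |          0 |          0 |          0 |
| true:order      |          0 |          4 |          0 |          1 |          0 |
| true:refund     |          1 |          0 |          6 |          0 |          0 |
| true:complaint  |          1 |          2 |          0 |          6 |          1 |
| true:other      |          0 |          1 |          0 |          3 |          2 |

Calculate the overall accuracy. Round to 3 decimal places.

Accuracy = trace / total = (5+4+6+6+2=23) / 33 = 23/33 = 0.697

0.697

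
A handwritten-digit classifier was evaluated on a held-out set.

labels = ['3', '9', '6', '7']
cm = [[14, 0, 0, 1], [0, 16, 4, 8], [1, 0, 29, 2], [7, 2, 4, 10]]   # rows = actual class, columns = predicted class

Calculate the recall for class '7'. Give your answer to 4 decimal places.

recall = TP/(TP+FN).
7: TP=10, FN=7+2+4=13 → 10/23 = 0.43478

0.4348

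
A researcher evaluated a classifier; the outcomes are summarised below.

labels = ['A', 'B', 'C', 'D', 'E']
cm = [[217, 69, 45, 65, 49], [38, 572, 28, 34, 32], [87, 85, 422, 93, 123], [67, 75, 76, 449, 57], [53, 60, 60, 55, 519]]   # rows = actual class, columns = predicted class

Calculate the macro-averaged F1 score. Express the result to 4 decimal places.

Per-class F1 score (2·TP/(2·TP+FP+FN)):
  A: TP=217, FP=38+87+67+53=245, FN=69+45+65+49=228 → 434/907 = 0.47850
  B: TP=572, FP=69+85+75+60=289, FN=38+28+34+32=132 → 1144/1565 = 0.73099
  C: TP=422, FP=45+28+76+60=209, FN=87+85+93+123=388 → 844/1441 = 0.58570
  D: TP=449, FP=65+34+93+55=247, FN=67+75+76+57=275 → 898/1420 = 0.63239
  E: TP=519, FP=49+32+123+57=261, FN=53+60+60+55=228 → 1038/1527 = 0.67976
Macro-F1 score = mean = (0.47850 + 0.73099 + 0.58570 + 0.63239 + 0.67976) / 5 = 0.6215

0.6215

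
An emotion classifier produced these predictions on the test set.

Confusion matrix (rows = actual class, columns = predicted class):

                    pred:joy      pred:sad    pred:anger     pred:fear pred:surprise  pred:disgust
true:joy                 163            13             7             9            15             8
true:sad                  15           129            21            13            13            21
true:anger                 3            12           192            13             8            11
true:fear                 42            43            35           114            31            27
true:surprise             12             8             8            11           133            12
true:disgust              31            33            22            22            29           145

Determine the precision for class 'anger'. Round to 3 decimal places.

0.674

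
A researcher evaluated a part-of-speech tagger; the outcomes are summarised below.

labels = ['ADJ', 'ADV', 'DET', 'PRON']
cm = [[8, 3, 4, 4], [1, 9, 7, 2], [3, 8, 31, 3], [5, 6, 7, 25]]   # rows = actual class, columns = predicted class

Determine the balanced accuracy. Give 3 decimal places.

Balanced accuracy = mean of per-class recall.
  ADJ: recall = 8/19 = 0.4211
  ADV: recall = 9/19 = 0.4737
  DET: recall = 31/45 = 0.6889
  PRON: recall = 25/43 = 0.5814
Mean = (0.4211 + 0.4737 + 0.6889 + 0.5814) / 4 = 0.541

0.541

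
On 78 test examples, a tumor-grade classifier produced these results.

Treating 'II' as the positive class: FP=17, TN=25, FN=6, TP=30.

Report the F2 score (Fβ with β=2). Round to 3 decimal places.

Fβ = (1+β²)·TP / ((1+β²)·TP + β²·FN + FP), with β²=4
= 5·30 / (5·30 + 4·6 + 17) = 0.785

0.785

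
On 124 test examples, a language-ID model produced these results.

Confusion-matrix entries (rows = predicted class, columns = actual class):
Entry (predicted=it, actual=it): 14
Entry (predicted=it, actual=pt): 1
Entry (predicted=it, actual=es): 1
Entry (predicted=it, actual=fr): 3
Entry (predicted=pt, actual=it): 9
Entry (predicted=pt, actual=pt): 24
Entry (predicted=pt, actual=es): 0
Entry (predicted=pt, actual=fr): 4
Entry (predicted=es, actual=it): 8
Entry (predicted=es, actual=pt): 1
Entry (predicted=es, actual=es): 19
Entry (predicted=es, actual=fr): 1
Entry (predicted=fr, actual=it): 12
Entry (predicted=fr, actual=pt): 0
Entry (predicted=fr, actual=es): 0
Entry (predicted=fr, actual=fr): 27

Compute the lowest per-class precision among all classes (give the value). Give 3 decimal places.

0.649

Per-class precision (TP/(TP+FP)):
  it: TP=14, FP=1+1+3=5 → 14/19 = 0.7368
  pt: TP=24, FP=9+0+4=13 → 24/37 = 0.6486
  es: TP=19, FP=8+1+1=10 → 19/29 = 0.6552
  fr: TP=27, FP=12+0+0=12 → 27/39 = 0.6923
Lowest is class 'pt' with precision = 0.649.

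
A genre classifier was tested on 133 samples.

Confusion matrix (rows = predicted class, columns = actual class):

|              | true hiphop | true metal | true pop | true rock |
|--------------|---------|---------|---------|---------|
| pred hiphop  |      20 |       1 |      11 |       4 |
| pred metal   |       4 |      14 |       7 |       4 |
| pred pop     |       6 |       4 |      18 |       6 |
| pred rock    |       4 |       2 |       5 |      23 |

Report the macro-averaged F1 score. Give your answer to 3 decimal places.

0.565

Per-class F1 score (2·TP/(2·TP+FP+FN)):
  hiphop: TP=20, FP=1+11+4=16, FN=4+6+4=14 → 40/70 = 0.5714
  metal: TP=14, FP=4+7+4=15, FN=1+4+2=7 → 28/50 = 0.5600
  pop: TP=18, FP=6+4+6=16, FN=11+7+5=23 → 36/75 = 0.4800
  rock: TP=23, FP=4+2+5=11, FN=4+4+6=14 → 46/71 = 0.6479
Macro-F1 score = mean = (0.5714 + 0.5600 + 0.4800 + 0.6479) / 4 = 0.565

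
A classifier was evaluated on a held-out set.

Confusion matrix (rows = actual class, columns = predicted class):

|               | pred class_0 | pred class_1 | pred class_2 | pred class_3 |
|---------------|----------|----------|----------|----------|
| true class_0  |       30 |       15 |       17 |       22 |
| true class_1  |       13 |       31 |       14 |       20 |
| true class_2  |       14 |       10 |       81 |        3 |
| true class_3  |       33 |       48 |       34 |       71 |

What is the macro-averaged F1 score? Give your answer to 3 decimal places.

0.448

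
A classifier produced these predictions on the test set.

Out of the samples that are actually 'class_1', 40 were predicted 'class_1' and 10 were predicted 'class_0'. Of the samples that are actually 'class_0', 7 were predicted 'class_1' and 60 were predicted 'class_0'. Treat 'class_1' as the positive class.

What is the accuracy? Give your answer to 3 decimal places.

Accuracy = (TP+TN)/N = (40+60)/117 = 0.855

0.855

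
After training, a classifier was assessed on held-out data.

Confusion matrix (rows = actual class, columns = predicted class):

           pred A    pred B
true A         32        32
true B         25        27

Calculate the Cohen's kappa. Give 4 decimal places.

Observed agreement pₒ = trace/N = 59/116 = 0.50862
Expected agreement pₑ = Σ (rowᵢ·colᵢ)/N² = (64·57 + 52·59)/116² = 0.49911
κ = (pₒ − pₑ)/(1 − pₑ) = (0.50862 − 0.49911)/(1 − 0.49911) = 0.0190

0.0190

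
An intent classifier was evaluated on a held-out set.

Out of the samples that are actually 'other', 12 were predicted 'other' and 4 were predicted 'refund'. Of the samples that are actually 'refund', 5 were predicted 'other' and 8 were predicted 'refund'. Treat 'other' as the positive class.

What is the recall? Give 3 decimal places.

Recall = TP/(TP+FN) = 12/(12+4) = 12/16 = 0.750

0.750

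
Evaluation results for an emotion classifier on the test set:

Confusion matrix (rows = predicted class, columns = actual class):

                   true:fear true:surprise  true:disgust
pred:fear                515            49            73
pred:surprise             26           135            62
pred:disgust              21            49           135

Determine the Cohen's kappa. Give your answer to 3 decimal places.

0.554

Observed agreement pₒ = trace/N = 785/1065 = 0.7371
Expected agreement pₑ = Σ (rowᵢ·colᵢ)/N² = (562·637 + 233·223 + 270·205)/1065² = 0.4102
κ = (pₒ − pₑ)/(1 − pₑ) = (0.7371 − 0.4102)/(1 − 0.4102) = 0.554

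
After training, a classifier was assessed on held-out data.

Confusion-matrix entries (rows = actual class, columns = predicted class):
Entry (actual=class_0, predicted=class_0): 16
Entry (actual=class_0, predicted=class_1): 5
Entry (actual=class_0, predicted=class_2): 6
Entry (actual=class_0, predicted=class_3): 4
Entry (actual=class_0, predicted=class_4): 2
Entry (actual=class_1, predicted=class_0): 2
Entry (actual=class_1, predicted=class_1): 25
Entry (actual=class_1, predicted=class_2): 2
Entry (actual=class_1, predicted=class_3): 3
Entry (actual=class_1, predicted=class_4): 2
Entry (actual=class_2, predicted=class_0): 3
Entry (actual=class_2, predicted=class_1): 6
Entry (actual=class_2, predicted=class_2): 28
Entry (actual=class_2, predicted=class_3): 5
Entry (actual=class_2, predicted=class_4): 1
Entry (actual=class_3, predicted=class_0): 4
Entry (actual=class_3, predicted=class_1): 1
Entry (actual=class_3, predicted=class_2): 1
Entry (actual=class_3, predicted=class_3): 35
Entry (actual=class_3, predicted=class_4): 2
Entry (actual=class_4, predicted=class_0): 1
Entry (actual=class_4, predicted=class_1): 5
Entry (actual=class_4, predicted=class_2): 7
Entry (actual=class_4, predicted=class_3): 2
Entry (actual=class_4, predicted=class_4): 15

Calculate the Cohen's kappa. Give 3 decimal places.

0.559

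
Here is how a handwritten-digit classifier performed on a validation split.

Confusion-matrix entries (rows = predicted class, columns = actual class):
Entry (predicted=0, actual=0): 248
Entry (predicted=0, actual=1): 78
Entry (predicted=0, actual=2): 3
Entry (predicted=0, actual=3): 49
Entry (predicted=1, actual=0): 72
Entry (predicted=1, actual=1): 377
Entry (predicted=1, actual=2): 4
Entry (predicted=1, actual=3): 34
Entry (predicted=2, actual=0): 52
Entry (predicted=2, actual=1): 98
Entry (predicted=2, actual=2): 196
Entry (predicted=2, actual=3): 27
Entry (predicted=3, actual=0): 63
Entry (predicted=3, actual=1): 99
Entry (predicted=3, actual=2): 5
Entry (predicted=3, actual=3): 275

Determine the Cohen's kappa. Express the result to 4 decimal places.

Observed agreement pₒ = trace/N = 1096/1680 = 0.65238
Expected agreement pₑ = Σ (rowᵢ·colᵢ)/N² = (435·378 + 652·487 + 208·373 + 385·442)/1680² = 0.25854
κ = (pₒ − pₑ)/(1 − pₑ) = (0.65238 − 0.25854)/(1 − 0.25854) = 0.5312

0.5312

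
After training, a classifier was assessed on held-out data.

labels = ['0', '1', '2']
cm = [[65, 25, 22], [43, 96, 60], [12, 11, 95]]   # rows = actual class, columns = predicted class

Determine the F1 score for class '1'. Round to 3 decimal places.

0.580

Take TP from the diagonal, FP from the rest of the '1' prediction marginal, FN from the rest of the '1' actual marginal.
F1 score = 2·TP/(2·TP+FP+FN).
1: TP=96, FP=25+11=36, FN=43+60=103 → 192/331 = 0.5801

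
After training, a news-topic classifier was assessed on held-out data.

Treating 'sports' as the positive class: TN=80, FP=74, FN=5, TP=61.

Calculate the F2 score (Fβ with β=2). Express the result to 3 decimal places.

Fβ = (1+β²)·TP / ((1+β²)·TP + β²·FN + FP), with β²=4
= 5·61 / (5·61 + 4·5 + 74) = 0.764

0.764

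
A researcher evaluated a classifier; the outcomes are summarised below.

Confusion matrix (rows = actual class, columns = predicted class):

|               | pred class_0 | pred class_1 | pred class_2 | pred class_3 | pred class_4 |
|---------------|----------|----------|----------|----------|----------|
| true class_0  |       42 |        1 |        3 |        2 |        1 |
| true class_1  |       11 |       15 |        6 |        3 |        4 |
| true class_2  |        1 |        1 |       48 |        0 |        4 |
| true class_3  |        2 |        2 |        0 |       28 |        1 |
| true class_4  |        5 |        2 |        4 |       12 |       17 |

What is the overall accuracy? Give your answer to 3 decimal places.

Accuracy = trace / total = (42+15+48+28+17=150) / 215 = 150/215 = 0.698

0.698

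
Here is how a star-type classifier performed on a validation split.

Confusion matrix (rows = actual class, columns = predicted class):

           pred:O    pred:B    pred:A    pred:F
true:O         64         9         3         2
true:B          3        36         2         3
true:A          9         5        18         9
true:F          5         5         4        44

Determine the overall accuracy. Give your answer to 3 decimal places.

Accuracy = trace / total = (64+36+18+44=162) / 221 = 162/221 = 0.733

0.733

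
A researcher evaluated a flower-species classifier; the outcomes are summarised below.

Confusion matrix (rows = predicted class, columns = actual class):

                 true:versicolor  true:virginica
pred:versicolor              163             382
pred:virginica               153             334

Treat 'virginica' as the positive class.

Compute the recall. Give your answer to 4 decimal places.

0.4665

Recall = TP/(TP+FN) = 334/(334+382) = 334/716 = 0.4665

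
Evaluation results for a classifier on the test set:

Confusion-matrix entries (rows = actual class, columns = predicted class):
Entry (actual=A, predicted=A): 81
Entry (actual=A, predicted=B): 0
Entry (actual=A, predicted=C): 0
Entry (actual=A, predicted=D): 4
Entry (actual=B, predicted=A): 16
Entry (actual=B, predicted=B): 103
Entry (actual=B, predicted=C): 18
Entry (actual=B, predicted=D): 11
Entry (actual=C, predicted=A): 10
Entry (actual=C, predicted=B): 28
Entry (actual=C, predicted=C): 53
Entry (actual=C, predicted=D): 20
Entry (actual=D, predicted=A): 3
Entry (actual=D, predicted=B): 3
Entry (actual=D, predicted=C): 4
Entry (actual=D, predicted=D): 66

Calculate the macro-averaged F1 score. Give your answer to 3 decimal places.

Per-class F1 score (2·TP/(2·TP+FP+FN)):
  A: TP=81, FP=16+10+3=29, FN=0+0+4=4 → 162/195 = 0.8308
  B: TP=103, FP=0+28+3=31, FN=16+18+11=45 → 206/282 = 0.7305
  C: TP=53, FP=0+18+4=22, FN=10+28+20=58 → 106/186 = 0.5699
  D: TP=66, FP=4+11+20=35, FN=3+3+4=10 → 132/177 = 0.7458
Macro-F1 score = mean = (0.8308 + 0.7305 + 0.5699 + 0.7458) / 4 = 0.719

0.719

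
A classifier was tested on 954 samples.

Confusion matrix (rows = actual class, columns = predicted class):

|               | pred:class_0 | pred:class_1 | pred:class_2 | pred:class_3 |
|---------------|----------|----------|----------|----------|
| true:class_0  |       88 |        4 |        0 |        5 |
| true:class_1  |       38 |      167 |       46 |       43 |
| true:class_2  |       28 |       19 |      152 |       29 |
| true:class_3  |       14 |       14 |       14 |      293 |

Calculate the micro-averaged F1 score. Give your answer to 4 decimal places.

Micro-averaging pools counts across classes: ΣTP=700, ΣFP=254, ΣFN=254.
Micro-F1 score = 2·TP/(2·TP+FP+FN) on pooled counts = 0.7338 (equals overall accuracy in single-label multiclass).

0.7338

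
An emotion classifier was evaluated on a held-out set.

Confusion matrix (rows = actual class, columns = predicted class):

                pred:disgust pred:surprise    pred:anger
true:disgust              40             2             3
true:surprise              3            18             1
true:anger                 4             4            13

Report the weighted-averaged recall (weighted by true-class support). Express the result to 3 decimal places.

0.807

Per-class recall (TP/(TP+FN)):
  disgust: TP=40, FN=2+3=5 → 40/45 = 0.8889
  surprise: TP=18, FN=3+1=4 → 18/22 = 0.8182
  anger: TP=13, FN=4+4=8 → 13/21 = 0.6190
Weighted-recall = Σ (supportᵢ/N)·recallᵢ with N=88: (45/88)·0.8889 + (22/88)·0.8182 + (21/88)·0.6190 = 0.807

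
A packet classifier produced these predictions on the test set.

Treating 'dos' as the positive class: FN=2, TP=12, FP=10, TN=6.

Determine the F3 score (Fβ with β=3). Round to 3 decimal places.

Fβ = (1+β²)·TP / ((1+β²)·TP + β²·FN + FP), with β²=9
= 10·12 / (10·12 + 9·2 + 10) = 0.811

0.811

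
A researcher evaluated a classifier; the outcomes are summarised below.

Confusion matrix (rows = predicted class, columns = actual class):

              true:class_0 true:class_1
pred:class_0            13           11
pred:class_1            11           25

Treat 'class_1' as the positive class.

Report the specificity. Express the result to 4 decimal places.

Specificity = TN/(TN+FP) = 13/(13+11) = 0.5417

0.5417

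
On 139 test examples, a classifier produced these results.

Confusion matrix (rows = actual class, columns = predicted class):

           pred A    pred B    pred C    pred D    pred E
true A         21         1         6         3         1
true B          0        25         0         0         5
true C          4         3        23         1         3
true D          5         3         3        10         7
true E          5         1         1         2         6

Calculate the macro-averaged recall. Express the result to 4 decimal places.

Per-class recall (TP/(TP+FN)):
  A: TP=21, FN=1+6+3+1=11 → 21/32 = 0.65625
  B: TP=25, FN=0+0+0+5=5 → 25/30 = 0.83333
  C: TP=23, FN=4+3+1+3=11 → 23/34 = 0.67647
  D: TP=10, FN=5+3+3+7=18 → 10/28 = 0.35714
  E: TP=6, FN=5+1+1+2=9 → 6/15 = 0.40000
Macro-recall = mean = (0.65625 + 0.83333 + 0.67647 + 0.35714 + 0.40000) / 5 = 0.5846

0.5846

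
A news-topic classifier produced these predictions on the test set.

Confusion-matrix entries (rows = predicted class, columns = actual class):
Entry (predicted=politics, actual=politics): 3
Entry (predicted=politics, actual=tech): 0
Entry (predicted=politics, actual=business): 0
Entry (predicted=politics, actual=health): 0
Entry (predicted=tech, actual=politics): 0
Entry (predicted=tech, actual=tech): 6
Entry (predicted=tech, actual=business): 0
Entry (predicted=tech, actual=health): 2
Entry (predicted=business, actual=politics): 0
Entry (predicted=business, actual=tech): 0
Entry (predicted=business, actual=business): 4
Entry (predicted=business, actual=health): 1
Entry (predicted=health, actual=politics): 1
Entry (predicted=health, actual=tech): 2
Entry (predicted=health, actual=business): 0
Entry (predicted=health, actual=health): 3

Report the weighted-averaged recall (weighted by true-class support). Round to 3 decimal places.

0.727

Per-class recall (TP/(TP+FN)):
  politics: TP=3, FN=0+0+1=1 → 3/4 = 0.7500
  tech: TP=6, FN=0+0+2=2 → 6/8 = 0.7500
  business: TP=4, FN=0+0+0=0 → 4/4 = 1.0000
  health: TP=3, FN=0+2+1=3 → 3/6 = 0.5000
Weighted-recall = Σ (supportᵢ/N)·recallᵢ with N=22: (4/22)·0.7500 + (8/22)·0.7500 + (4/22)·1.0000 + (6/22)·0.5000 = 0.727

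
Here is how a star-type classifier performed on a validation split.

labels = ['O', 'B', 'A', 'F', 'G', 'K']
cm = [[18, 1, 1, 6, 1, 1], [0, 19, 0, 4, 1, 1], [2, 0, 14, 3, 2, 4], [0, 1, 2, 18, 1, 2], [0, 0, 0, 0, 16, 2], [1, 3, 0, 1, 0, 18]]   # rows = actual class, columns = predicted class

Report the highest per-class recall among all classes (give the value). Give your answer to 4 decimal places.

Per-class recall (TP/(TP+FN)):
  O: TP=18, FN=1+1+6+1+1=10 → 18/28 = 0.64286
  B: TP=19, FN=0+0+4+1+1=6 → 19/25 = 0.76000
  A: TP=14, FN=2+0+3+2+4=11 → 14/25 = 0.56000
  F: TP=18, FN=0+1+2+1+2=6 → 18/24 = 0.75000
  G: TP=16, FN=0+0+0+0+2=2 → 16/18 = 0.88889
  K: TP=18, FN=1+3+0+1+0=5 → 18/23 = 0.78261
Highest is class 'G' with recall = 0.8889.

0.8889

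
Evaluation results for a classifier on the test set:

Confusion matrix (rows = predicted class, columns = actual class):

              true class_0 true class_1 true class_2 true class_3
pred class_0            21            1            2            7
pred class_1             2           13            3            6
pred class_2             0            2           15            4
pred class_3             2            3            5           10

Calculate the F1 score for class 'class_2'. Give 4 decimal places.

0.6522

Take TP from the diagonal, FP from the rest of the 'class_2' prediction marginal, FN from the rest of the 'class_2' actual marginal.
F1 score = 2·TP/(2·TP+FP+FN).
class_2: TP=15, FP=0+2+4=6, FN=2+3+5=10 → 30/46 = 0.65217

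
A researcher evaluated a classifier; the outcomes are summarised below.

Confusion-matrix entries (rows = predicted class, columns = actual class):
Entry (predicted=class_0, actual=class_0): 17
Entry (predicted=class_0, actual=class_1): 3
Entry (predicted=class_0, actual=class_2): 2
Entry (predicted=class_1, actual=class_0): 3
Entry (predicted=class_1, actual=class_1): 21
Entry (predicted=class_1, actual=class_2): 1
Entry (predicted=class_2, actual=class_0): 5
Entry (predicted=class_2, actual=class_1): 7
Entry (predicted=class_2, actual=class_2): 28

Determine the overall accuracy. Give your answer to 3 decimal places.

Accuracy = trace / total = (17+21+28=66) / 87 = 66/87 = 0.759

0.759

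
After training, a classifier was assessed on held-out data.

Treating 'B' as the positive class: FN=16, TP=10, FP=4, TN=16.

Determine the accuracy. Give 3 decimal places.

0.565

Accuracy = (TP+TN)/N = (10+16)/46 = 0.565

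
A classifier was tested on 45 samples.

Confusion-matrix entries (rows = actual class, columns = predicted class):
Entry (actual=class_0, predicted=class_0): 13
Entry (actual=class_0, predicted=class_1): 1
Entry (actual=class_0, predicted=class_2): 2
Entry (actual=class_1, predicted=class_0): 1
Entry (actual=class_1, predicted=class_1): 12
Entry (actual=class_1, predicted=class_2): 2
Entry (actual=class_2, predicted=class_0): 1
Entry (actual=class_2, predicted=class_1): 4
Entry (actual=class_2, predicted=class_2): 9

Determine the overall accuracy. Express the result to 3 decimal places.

Accuracy = trace / total = (13+12+9=34) / 45 = 34/45 = 0.756

0.756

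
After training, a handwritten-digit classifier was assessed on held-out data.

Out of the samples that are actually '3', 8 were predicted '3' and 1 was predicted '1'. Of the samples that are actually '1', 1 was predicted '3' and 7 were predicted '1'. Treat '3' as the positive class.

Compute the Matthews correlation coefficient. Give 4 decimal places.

MCC = (TP·TN − FP·FN) / √((TP+FP)(TP+FN)(TN+FP)(TN+FN))
Numerator = 8·7 − 1·1 = 55
Denominator = √(9·9·8·8) = √5184 = 72.0000
MCC = 55 / 72.0000 = 0.7639

0.7639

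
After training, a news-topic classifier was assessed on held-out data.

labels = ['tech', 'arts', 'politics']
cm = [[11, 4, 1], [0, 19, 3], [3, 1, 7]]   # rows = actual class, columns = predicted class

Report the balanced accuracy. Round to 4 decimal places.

Balanced accuracy = mean of per-class recall.
  tech: recall = 11/16 = 0.68750
  arts: recall = 19/22 = 0.86364
  politics: recall = 7/11 = 0.63636
Mean = (0.68750 + 0.86364 + 0.63636) / 3 = 0.7292

0.7292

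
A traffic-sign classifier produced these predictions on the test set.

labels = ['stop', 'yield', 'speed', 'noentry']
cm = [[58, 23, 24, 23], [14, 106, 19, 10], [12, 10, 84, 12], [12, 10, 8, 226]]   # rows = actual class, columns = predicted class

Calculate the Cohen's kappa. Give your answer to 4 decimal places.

0.6210

Observed agreement pₒ = trace/N = 474/651 = 0.72811
Expected agreement pₑ = Σ (rowᵢ·colᵢ)/N² = (128·96 + 149·149 + 118·135 + 256·271)/651² = 0.28267
κ = (pₒ − pₑ)/(1 − pₑ) = (0.72811 − 0.28267)/(1 − 0.28267) = 0.6210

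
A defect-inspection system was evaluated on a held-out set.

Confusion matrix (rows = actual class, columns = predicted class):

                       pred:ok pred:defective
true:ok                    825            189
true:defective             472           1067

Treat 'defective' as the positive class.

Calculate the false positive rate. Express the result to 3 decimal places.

FPR = FP/(FP+TN) = 189/(189+825) = 0.186

0.186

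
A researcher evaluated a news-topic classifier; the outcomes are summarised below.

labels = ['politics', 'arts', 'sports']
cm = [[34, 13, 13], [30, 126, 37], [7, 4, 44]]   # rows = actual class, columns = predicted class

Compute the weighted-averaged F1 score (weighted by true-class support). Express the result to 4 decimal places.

0.6766

Per-class F1 score (2·TP/(2·TP+FP+FN)):
  politics: TP=34, FP=30+7=37, FN=13+13=26 → 68/131 = 0.51908
  arts: TP=126, FP=13+4=17, FN=30+37=67 → 252/336 = 0.75000
  sports: TP=44, FP=13+37=50, FN=7+4=11 → 88/149 = 0.59060
Weighted-F1 score = Σ (supportᵢ/N)·F1 scoreᵢ with N=308: (60/308)·0.51908 + (193/308)·0.75000 + (55/308)·0.59060 = 0.6766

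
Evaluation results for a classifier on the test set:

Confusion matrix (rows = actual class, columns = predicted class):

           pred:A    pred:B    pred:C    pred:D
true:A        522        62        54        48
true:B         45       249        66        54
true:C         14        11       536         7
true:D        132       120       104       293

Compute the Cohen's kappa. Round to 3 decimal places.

0.585

Observed agreement pₒ = trace/N = 1600/2317 = 0.6905
Expected agreement pₑ = Σ (rowᵢ·colᵢ)/N² = (686·713 + 414·442 + 568·760 + 649·402)/2317² = 0.2542
κ = (pₒ − pₑ)/(1 − pₑ) = (0.6905 − 0.2542)/(1 − 0.2542) = 0.585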